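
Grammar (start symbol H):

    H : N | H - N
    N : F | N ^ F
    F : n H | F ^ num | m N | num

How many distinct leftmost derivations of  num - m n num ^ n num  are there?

Parse trees for num - m n num ^ n num:
  [H [H [N [F num]]] - [N [F m [N [F n [H [N [N [F num]] ^ [F n [H [N [F num]]]]]]]]]]]
  [H [H [N [F num]]] - [N [F m [N [N [F n [H [N [F num]]]]] ^ [F n [H [N [F num]]]]]]]]
  [H [H [N [F num]]] - [N [N [F m [N [F n [H [N [F num]]]]]]] ^ [F n [H [N [F num]]]]]]

3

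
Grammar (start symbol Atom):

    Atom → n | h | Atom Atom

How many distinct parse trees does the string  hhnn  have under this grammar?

5

Parse trees for hhnn:
  [Atom [Atom h] [Atom [Atom h] [Atom [Atom n] [Atom n]]]]
  [Atom [Atom h] [Atom [Atom [Atom h] [Atom n]] [Atom n]]]
  [Atom [Atom [Atom h] [Atom h]] [Atom [Atom n] [Atom n]]]
  [Atom [Atom [Atom h] [Atom [Atom h] [Atom n]]] [Atom n]]
  [Atom [Atom [Atom [Atom h] [Atom h]] [Atom n]] [Atom n]]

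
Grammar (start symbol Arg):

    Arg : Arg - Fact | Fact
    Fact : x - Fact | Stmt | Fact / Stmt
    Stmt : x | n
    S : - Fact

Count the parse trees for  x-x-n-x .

Parse trees for x-x-n-x:
  [Arg [Arg [Arg [Fact [Stmt x]]] - [Fact x - [Fact [Stmt n]]]] - [Fact [Stmt x]]]
  [Arg [Arg [Arg [Arg [Fact [Stmt x]]] - [Fact [Stmt x]]] - [Fact [Stmt n]]] - [Fact [Stmt x]]]
  [Arg [Arg [Arg [Fact x - [Fact [Stmt x]]]] - [Fact [Stmt n]]] - [Fact [Stmt x]]]
  [Arg [Arg [Fact x - [Fact x - [Fact [Stmt n]]]]] - [Fact [Stmt x]]]

4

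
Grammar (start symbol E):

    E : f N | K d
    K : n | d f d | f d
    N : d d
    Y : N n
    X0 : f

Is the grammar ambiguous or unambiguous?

Witness: f d d

Derivation 1: E ⇒ f N ⇒ f d d
Derivation 2: E ⇒ K d ⇒ f d d

Two distinct leftmost derivations for the same string.

Ambiguous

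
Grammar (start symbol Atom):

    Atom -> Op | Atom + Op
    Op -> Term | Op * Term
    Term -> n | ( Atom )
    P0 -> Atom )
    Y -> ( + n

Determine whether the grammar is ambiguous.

Only Atom, Op, Term are reachable from Atom; ignoring the rest: The grammar is stratified — Atom handles '+' (left-recursive), Op handles '*', Term atoms. Each operator has a fixed associativity and precedence level, so every string has one parse.

Unambiguous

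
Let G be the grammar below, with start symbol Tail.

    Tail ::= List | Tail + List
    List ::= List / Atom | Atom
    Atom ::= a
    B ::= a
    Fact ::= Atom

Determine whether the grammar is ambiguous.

(B, Fact are unreachable from Tail, so their rules don't affect L(Tail).) The grammar is stratified — Tail handles '+' (left-recursive), List handles '/', Atom atoms. Each operator has a fixed associativity and precedence level, so every string has one parse.

Unambiguous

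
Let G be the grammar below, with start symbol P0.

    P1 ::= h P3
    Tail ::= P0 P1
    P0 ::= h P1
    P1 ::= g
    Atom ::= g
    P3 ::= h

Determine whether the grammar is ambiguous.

Only P0, P1, P3 are reachable from P0; ignoring the rest: The reachable rules are right-linear with at most one rule per (nonterminal, next-terminal) pair. Each input token forces the next rule, so parsing is deterministic.

Unambiguous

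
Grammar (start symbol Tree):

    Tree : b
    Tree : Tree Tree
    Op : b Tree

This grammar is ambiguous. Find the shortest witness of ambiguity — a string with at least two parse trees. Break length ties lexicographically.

length 1: no string has ≥2 trees
length 2: no string has ≥2 trees
length 3: b b b has 2 parse trees

Two derivations of b b b:
  Tree ⇒ Tree Tree ⇒ b Tree ⇒ b Tree Tree ⇒ b b Tree ⇒ b b b
  Tree ⇒ Tree Tree ⇒ Tree Tree Tree ⇒ b Tree Tree ⇒ b b Tree ⇒ b b b

b b b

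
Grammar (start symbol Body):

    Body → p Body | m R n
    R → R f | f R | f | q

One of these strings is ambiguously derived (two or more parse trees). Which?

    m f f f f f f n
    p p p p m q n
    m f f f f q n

m f f f f f f n: 32 trees
p p p p m q n: 1 tree
m f f f f q n: 1 tree

m f f f f f f n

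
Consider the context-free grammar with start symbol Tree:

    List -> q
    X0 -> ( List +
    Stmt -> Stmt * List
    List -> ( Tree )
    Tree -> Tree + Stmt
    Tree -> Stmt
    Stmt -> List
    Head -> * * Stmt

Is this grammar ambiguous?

Unambiguous

Only Tree, Stmt, List are reachable from Tree; ignoring the rest: This is a standard precedence ladder (Tree over Stmt over List), with each level left-recursive on its own operator ('+' at Tree, '*' at Stmt). That structure is LR(1), hence unambiguous.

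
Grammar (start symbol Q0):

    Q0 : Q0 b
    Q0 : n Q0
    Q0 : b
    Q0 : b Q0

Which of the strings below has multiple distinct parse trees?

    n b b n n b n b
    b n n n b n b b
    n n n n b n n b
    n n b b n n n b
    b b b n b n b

b n n n b n b b

n b b n n b n b: 1 tree
b n n n b n b b: 8 trees
n n n n b n n b: 1 tree
n n b b n n n b: 1 tree
b b b n b n b: 1 tree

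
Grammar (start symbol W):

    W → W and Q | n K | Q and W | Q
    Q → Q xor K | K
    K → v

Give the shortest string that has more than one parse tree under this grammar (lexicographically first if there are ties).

length 1: no string has ≥2 trees
length 2: no string has ≥2 trees
length 3: v and v has 2 parse trees

Two derivations of v and v:
  W ⇒ W and Q ⇒ Q and Q ⇒ K and Q ⇒ v and Q ⇒ v and K ⇒ v and v
  W ⇒ Q and W ⇒ K and W ⇒ v and W ⇒ v and Q ⇒ v and K ⇒ v and v

v and v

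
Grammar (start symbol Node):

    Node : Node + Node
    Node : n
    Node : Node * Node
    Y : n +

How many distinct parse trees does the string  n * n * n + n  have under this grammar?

Parse trees for n * n * n + n:
  [Node [Node [Node n] * [Node [Node n] * [Node n]]] + [Node n]]
  [Node [Node [Node [Node n] * [Node n]] * [Node n]] + [Node n]]
  [Node [Node n] * [Node [Node [Node n] * [Node n]] + [Node n]]]
  [Node [Node n] * [Node [Node n] * [Node [Node n] + [Node n]]]]
  [Node [Node [Node n] * [Node n]] * [Node [Node n] + [Node n]]]

5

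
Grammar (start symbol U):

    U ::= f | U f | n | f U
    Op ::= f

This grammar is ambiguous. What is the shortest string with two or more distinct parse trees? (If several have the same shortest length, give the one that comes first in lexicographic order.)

f f

length 1: no string has ≥2 trees
length 2: f f has 2 parse trees

Two derivations of f f:
  U ⇒ U f ⇒ f f
  U ⇒ f U ⇒ f f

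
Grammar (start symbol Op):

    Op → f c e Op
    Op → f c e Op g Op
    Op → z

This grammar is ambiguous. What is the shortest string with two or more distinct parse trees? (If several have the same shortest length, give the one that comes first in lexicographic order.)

f c e f c e z g z

length 1: no string has ≥2 trees
length 4: no string has ≥2 trees
length 6: no string has ≥2 trees
length 7: no string has ≥2 trees
length 9: f c e f c e z g z has 2 parse trees

Two derivations of f c e f c e z g z:
  Op ⇒ f c e Op ⇒ f c e f c e Op g Op ⇒ f c e f c e z g Op ⇒ f c e f c e z g z
  Op ⇒ f c e Op g Op ⇒ f c e f c e Op g Op ⇒ f c e f c e z g Op ⇒ f c e f c e z g z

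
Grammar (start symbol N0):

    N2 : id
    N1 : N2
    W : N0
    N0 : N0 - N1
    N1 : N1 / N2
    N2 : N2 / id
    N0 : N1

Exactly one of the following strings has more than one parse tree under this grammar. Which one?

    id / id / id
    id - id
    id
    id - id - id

id / id / id: 4 trees
id - id: 1 tree
id: 1 tree
id - id - id: 1 tree

id / id / id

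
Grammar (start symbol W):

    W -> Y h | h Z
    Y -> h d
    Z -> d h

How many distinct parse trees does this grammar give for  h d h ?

Parse trees for h d h:
  [W [Y h d] h]
  [W h [Z d h]]

2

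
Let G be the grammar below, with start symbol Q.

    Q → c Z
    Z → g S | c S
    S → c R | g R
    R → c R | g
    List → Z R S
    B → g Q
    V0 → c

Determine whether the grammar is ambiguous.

(List, B, V0 are unreachable from Q, so their rules don't affect L(Q).) Restricted to the reachable nonterminals, every rule has the form A → t or A → t B, and no two rules for the same A share a first terminal. The grammar encodes a DFA — one run per string.

Unambiguous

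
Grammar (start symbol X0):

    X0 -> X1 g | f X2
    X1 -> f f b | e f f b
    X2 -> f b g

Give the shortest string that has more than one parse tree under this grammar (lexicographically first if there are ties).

length 4: f f b g has 2 parse trees

Two derivations of f f b g:
  X0 ⇒ X1 g ⇒ f f b g
  X0 ⇒ f X2 ⇒ f f b g

f f b g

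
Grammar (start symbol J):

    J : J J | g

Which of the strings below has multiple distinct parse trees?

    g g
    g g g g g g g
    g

g g g g g g g

g g: 1 tree
g g g g g g g: 132 trees
g: 1 tree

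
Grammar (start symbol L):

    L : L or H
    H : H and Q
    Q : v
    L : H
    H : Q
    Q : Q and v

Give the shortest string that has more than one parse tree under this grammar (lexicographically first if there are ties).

length 1: no string has ≥2 trees
length 3: v and v has 2 parse trees

Two derivations of v and v:
  L ⇒ H ⇒ H and Q ⇒ Q and Q ⇒ v and Q ⇒ v and v
  L ⇒ H ⇒ Q ⇒ Q and v ⇒ v and v

v and v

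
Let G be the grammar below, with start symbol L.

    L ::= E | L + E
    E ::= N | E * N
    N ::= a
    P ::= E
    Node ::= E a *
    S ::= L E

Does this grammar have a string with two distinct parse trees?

Unambiguous

Only L, E, N are reachable from L; ignoring the rest: This is a standard precedence ladder (L over E over N), with each level left-recursive on its own operator ('+' at L, '*' at E). That structure is LR(1), hence unambiguous.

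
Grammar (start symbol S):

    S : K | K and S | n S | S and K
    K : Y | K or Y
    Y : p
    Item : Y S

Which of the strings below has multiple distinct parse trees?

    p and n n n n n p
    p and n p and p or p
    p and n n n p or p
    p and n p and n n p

p and n p and p or p

p and n n n n n p: 1 tree
p and n p and p or p: 4 trees
p and n n n p or p: 1 tree
p and n p and n n p: 1 tree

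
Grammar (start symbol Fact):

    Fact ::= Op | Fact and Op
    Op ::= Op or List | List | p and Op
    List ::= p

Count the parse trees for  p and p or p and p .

Parse trees for p and p or p and p:
  [Fact [Fact [Op [Op p and [Op [List p]]] or [List p]]] and [Op [List p]]]
  [Fact [Fact [Op p and [Op [Op [List p]] or [List p]]]] and [Op [List p]]]
  [Fact [Fact [Fact [Op [List p]]] and [Op [Op [List p]] or [List p]]] and [Op [List p]]]

3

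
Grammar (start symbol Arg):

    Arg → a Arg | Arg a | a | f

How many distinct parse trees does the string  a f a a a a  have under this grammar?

5

Parse trees for a f a a a a:
  [Arg a [Arg [Arg [Arg [Arg [Arg f] a] a] a] a]]
  [Arg [Arg a [Arg [Arg [Arg [Arg f] a] a] a]] a]
  [Arg [Arg [Arg a [Arg [Arg [Arg f] a] a]] a] a]
  [Arg [Arg [Arg [Arg a [Arg [Arg f] a]] a] a] a]
  [Arg [Arg [Arg [Arg [Arg a [Arg f]] a] a] a] a]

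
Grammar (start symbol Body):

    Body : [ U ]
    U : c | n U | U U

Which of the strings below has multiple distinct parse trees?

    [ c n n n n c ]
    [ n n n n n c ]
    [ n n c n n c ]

[ c n n n n c ]: 1 tree
[ n n n n n c ]: 1 tree
[ n n c n n c ]: 3 trees

[ n n c n n c ]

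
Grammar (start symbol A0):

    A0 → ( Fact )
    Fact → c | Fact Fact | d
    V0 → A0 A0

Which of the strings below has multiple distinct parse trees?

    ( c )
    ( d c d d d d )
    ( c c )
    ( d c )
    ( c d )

( d c d d d d )

( c ): 1 tree
( d c d d d d ): 42 trees
( c c ): 1 tree
( d c ): 1 tree
( c d ): 1 tree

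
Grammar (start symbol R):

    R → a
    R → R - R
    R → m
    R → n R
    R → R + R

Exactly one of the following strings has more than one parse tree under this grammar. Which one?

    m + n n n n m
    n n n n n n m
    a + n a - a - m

a + n a - a - m

m + n n n n m: 1 tree
n n n n n n m: 1 tree
a + n a - a - m: 9 trees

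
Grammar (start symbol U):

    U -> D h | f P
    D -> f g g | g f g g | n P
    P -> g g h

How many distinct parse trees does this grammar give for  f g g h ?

Parse trees for f g g h:
  [U [D f g g] h]
  [U f [P g g h]]

2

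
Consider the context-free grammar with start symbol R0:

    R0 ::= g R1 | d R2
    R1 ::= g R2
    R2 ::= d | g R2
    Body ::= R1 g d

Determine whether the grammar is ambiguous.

Only R0, R1, R2 are reachable from R0; ignoring the rest: The reachable rules are right-linear with at most one rule per (nonterminal, next-terminal) pair. Each input token forces the next rule, so parsing is deterministic.

Unambiguous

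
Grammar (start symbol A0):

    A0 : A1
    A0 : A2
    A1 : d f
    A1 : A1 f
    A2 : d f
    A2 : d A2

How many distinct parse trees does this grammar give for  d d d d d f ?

1

Parse trees for d d d d d f:
  [A0 [A2 d [A2 d [A2 d [A2 d [A2 d f]]]]]]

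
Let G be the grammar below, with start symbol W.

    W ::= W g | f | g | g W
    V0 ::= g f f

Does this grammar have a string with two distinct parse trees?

Ambiguous

Witness: g g

Derivation 1: W ⇒ W g ⇒ g g
Derivation 2: W ⇒ g W ⇒ g g

Two distinct leftmost derivations for the same string.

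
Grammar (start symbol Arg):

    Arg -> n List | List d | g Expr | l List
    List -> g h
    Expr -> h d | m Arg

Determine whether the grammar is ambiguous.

Ambiguous

Witness: g h d

Derivation 1: Arg ⇒ List d ⇒ g h d
Derivation 2: Arg ⇒ g Expr ⇒ g h d

Two distinct leftmost derivations for the same string.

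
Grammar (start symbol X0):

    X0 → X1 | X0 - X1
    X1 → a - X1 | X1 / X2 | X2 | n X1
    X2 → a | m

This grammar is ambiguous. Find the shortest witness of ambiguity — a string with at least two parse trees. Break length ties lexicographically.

length 1: no string has ≥2 trees
length 2: no string has ≥2 trees
length 3: a - a has 2 parse trees

Two derivations of a - a:
  X0 ⇒ X1 ⇒ a - X1 ⇒ a - X2 ⇒ a - a
  X0 ⇒ X0 - X1 ⇒ X1 - X1 ⇒ X2 - X1 ⇒ a - X1 ⇒ a - X2 ⇒ a - a

a - a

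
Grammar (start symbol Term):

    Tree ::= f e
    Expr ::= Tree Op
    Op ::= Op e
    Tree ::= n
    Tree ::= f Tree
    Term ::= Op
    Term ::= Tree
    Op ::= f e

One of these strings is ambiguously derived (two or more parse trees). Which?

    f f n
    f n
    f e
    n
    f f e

f f n: 1 tree
f n: 1 tree
f e: 2 trees
n: 1 tree
f f e: 1 tree

f e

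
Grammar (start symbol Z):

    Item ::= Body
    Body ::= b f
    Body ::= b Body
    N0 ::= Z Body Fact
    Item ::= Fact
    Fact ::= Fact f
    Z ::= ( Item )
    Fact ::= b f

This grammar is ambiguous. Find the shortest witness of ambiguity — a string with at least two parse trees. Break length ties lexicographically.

( b f )

length 4: ( b f ) has 2 parse trees

Two derivations of ( b f ):
  Z ⇒ ( Item ) ⇒ ( Body ) ⇒ ( b f )
  Z ⇒ ( Item ) ⇒ ( Fact ) ⇒ ( b f )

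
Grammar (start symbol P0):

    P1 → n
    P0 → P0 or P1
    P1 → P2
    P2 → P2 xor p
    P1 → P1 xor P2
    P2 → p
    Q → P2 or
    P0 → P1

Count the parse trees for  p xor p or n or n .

Parse trees for p xor p or n or n:
  [P0 [P0 [P0 [P1 [P2 [P2 p] xor p]]] or [P1 n]] or [P1 n]]
  [P0 [P0 [P0 [P1 [P1 [P2 p]] xor [P2 p]]] or [P1 n]] or [P1 n]]

2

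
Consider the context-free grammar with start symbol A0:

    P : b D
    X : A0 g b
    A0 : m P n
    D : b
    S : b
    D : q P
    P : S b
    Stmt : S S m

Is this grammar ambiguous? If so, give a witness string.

Ambiguous

Witness: m b b n

Derivation 1: A0 ⇒ m P n ⇒ m b D n ⇒ m b b n
Derivation 2: A0 ⇒ m P n ⇒ m S b n ⇒ m b b n

Two distinct leftmost derivations for the same string.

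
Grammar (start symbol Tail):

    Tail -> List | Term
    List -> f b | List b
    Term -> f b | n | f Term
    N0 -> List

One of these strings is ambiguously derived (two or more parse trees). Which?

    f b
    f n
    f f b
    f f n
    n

f b: 2 trees
f n: 1 tree
f f b: 1 tree
f f n: 1 tree
n: 1 tree

f b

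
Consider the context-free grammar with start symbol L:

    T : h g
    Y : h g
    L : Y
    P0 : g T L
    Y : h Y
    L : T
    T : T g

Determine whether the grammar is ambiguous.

Witness: h g

Derivation 1: L ⇒ Y ⇒ h g
Derivation 2: L ⇒ T ⇒ h g

Two distinct leftmost derivations for the same string.

Ambiguous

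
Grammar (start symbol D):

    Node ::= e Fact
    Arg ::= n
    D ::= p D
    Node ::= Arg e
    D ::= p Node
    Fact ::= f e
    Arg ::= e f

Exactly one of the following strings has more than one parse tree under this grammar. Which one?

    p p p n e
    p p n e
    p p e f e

p p e f e

p p p n e: 1 tree
p p n e: 1 tree
p p e f e: 2 trees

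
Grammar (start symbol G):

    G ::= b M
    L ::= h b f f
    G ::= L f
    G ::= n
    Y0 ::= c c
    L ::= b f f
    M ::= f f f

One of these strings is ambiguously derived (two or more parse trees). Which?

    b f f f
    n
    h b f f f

b f f f

b f f f: 2 trees
n: 1 tree
h b f f f: 1 tree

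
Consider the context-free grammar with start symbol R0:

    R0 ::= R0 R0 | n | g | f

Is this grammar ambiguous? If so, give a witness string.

Witness: f f f

Derivation 1: R0 ⇒ R0 R0 ⇒ R0 R0 R0 ⇒ f R0 R0 ⇒ f f R0 ⇒ f f f
Derivation 2: R0 ⇒ R0 R0 ⇒ f R0 ⇒ f R0 R0 ⇒ f f R0 ⇒ f f f

Two distinct leftmost derivations for the same string.

Ambiguous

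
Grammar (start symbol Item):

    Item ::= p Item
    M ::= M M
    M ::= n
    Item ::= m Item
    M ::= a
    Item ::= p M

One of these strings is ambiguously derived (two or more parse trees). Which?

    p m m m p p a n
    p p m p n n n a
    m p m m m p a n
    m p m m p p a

p m m m p p a n: 1 tree
p p m p n n n a: 5 trees
m p m m m p a n: 1 tree
m p m m p p a: 1 tree

p p m p n n n a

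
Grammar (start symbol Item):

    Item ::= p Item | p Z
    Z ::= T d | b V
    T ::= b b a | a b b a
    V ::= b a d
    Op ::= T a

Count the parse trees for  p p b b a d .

Parse trees for p p b b a d:
  [Item p [Item p [Z [T b b a] d]]]
  [Item p [Item p [Z b [V b a d]]]]

2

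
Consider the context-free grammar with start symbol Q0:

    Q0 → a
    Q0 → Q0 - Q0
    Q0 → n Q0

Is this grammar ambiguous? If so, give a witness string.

Ambiguous

Witness: n a - a

Derivation 1: Q0 ⇒ Q0 - Q0 ⇒ n Q0 - Q0 ⇒ n a - Q0 ⇒ n a - a
Derivation 2: Q0 ⇒ n Q0 ⇒ n Q0 - Q0 ⇒ n a - Q0 ⇒ n a - a

Two distinct leftmost derivations for the same string.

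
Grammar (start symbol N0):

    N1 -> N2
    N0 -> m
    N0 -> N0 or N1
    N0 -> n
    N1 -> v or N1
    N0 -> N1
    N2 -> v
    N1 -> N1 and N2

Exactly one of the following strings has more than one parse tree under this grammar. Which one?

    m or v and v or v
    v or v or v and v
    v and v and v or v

v or v or v and v

m or v and v or v: 1 tree
v or v or v and v: 7 trees
v and v and v or v: 1 tree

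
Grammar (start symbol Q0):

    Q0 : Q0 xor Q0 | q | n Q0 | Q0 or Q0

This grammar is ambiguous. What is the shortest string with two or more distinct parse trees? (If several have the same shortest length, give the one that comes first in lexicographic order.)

n q or q

length 1: no string has ≥2 trees
length 2: no string has ≥2 trees
length 3: no string has ≥2 trees
length 4: n q or q has 2 parse trees

Two derivations of n q or q:
  Q0 ⇒ n Q0 ⇒ n Q0 or Q0 ⇒ n q or Q0 ⇒ n q or q
  Q0 ⇒ Q0 or Q0 ⇒ n Q0 or Q0 ⇒ n q or Q0 ⇒ n q or q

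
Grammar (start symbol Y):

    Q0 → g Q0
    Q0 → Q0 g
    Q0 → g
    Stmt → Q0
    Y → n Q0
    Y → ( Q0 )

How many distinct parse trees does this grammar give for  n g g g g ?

Parse trees for n g g g g:
  [Y n [Q0 g [Q0 g [Q0 g [Q0 g]]]]]
  [Y n [Q0 g [Q0 g [Q0 [Q0 g] g]]]]
  [Y n [Q0 g [Q0 [Q0 g [Q0 g]] g]]]
  [Y n [Q0 g [Q0 [Q0 [Q0 g] g] g]]]
  [Y n [Q0 [Q0 g [Q0 g [Q0 g]]] g]]
  [Y n [Q0 [Q0 g [Q0 [Q0 g] g]] g]]
  [Y n [Q0 [Q0 [Q0 g [Q0 g]] g] g]]
  [Y n [Q0 [Q0 [Q0 [Q0 g] g] g] g]]

8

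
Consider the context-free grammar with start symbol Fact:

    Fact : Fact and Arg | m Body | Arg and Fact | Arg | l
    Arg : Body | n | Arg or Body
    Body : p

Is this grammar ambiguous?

Ambiguous

Witness: n and n

Derivation 1: Fact ⇒ Fact and Arg ⇒ Arg and Arg ⇒ n and Arg ⇒ n and n
Derivation 2: Fact ⇒ Arg and Fact ⇒ n and Fact ⇒ n and Arg ⇒ n and n

Two distinct leftmost derivations for the same string.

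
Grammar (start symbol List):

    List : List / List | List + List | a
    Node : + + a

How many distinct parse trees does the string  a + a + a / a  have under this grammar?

Parse trees for a + a + a / a:
  [List [List [List a] + [List [List a] + [List a]]] / [List a]]
  [List [List [List [List a] + [List a]] + [List a]] / [List a]]
  [List [List a] + [List [List [List a] + [List a]] / [List a]]]
  [List [List a] + [List [List a] + [List [List a] / [List a]]]]
  [List [List [List a] + [List a]] + [List [List a] / [List a]]]

5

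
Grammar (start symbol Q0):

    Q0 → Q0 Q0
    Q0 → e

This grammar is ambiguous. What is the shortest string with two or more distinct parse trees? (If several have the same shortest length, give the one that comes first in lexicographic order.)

e e e

length 1: no string has ≥2 trees
length 2: no string has ≥2 trees
length 3: e e e has 2 parse trees

Two derivations of e e e:
  Q0 ⇒ Q0 Q0 ⇒ Q0 Q0 Q0 ⇒ e Q0 Q0 ⇒ e e Q0 ⇒ e e e
  Q0 ⇒ Q0 Q0 ⇒ e Q0 ⇒ e Q0 Q0 ⇒ e e Q0 ⇒ e e e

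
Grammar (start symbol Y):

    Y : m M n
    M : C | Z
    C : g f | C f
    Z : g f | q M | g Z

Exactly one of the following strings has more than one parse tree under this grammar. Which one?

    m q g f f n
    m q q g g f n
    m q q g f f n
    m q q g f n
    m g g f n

m q g f f n: 1 tree
m q q g g f n: 1 tree
m q q g f f n: 1 tree
m q q g f n: 2 trees
m g g f n: 1 tree

m q q g f n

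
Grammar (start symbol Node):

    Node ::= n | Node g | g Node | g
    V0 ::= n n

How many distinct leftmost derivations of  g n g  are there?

2

Parse trees for g n g:
  [Node [Node g [Node n]] g]
  [Node g [Node [Node n] g]]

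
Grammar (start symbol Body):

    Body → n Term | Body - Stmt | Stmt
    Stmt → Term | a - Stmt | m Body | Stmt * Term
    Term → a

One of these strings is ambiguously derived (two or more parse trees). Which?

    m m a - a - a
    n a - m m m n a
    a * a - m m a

m m a - a - a: 13 trees
n a - m m m n a: 1 tree
a * a - m m a: 1 tree

m m a - a - a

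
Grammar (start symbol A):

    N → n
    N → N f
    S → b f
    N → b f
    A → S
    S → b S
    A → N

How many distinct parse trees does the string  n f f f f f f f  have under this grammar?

Parse trees for n f f f f f f f:
  [A [N [N [N [N [N [N [N [N n] f] f] f] f] f] f] f]]

1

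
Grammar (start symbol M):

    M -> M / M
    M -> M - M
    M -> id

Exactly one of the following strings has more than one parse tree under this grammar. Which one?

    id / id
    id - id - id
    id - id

id / id: 1 tree
id - id - id: 2 trees
id - id: 1 tree

id - id - id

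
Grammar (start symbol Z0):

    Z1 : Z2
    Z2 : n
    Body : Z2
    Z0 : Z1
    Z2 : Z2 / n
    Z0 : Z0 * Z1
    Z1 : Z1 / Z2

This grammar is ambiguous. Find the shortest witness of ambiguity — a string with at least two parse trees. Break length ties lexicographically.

n / n

length 1: no string has ≥2 trees
length 3: n / n has 2 parse trees

Two derivations of n / n:
  Z0 ⇒ Z1 ⇒ Z2 ⇒ Z2 / n ⇒ n / n
  Z0 ⇒ Z1 ⇒ Z1 / Z2 ⇒ Z2 / Z2 ⇒ n / Z2 ⇒ n / n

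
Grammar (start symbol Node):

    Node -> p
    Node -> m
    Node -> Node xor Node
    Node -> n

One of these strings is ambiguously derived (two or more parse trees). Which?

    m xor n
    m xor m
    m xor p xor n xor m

m xor n: 1 tree
m xor m: 1 tree
m xor p xor n xor m: 5 trees

m xor p xor n xor m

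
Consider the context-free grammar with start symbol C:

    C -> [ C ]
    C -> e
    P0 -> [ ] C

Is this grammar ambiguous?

Only C is reachable from C; ignoring the rest: L(C) is { openⁿ atom closeⁿ : n ≥ 0 }. The bracket depth fixes n, and the derivation is forced at every step.

Unambiguous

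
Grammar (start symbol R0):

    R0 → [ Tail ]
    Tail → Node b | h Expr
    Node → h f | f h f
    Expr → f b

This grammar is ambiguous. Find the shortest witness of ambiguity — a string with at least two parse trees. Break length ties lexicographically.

[ h f b ]

length 5: [ h f b ] has 2 parse trees

Two derivations of [ h f b ]:
  R0 ⇒ [ Tail ] ⇒ [ Node b ] ⇒ [ h f b ]
  R0 ⇒ [ Tail ] ⇒ [ h Expr ] ⇒ [ h f b ]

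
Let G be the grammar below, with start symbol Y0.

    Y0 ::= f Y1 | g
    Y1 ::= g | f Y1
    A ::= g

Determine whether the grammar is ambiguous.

(A is unreachable from Y0, so its rules don't affect L(Y0).) Restricted to the reachable nonterminals, every rule has the form A → t or A → t B, and no two rules for the same A share a first terminal. The grammar encodes a DFA — one run per string.

Unambiguous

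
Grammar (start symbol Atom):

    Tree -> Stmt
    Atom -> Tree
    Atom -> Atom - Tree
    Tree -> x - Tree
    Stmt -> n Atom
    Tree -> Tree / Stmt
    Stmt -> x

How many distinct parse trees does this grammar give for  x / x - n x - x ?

3

Parse trees for x / x - n x - x:
  [Atom [Atom [Tree [Tree [Stmt x]] / [Stmt x]]] - [Tree [Stmt n [Atom [Tree x - [Tree [Stmt x]]]]]]]
  [Atom [Atom [Tree [Tree [Stmt x]] / [Stmt x]]] - [Tree [Stmt n [Atom [Atom [Tree [Stmt x]]] - [Tree [Stmt x]]]]]]
  [Atom [Atom [Atom [Tree [Tree [Stmt x]] / [Stmt x]]] - [Tree [Stmt n [Atom [Tree [Stmt x]]]]]] - [Tree [Stmt x]]]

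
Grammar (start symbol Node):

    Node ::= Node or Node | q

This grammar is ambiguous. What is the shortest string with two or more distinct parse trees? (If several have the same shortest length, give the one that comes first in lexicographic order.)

q or q or q

length 1: no string has ≥2 trees
length 3: no string has ≥2 trees
length 5: q or q or q has 2 parse trees

Two derivations of q or q or q:
  Node ⇒ Node or Node ⇒ Node or Node or Node ⇒ q or Node or Node ⇒ q or q or Node ⇒ q or q or q
  Node ⇒ Node or Node ⇒ q or Node ⇒ q or Node or Node ⇒ q or q or Node ⇒ q or q or q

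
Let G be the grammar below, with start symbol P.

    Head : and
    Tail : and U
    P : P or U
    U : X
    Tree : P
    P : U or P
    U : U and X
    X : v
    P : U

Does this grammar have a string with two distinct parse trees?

Ambiguous

Witness: v or v

Derivation 1: P ⇒ P or U ⇒ U or U ⇒ X or U ⇒ v or U ⇒ v or X ⇒ v or v
Derivation 2: P ⇒ U or P ⇒ X or P ⇒ v or P ⇒ v or U ⇒ v or X ⇒ v or v

Two distinct leftmost derivations for the same string.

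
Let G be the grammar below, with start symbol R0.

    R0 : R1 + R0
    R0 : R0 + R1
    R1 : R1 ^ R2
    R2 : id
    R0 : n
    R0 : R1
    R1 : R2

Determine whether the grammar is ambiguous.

Witness: id + id

Derivation 1: R0 ⇒ R1 + R0 ⇒ R2 + R0 ⇒ id + R0 ⇒ id + R1 ⇒ id + R2 ⇒ id + id
Derivation 2: R0 ⇒ R0 + R1 ⇒ R1 + R1 ⇒ R2 + R1 ⇒ id + R1 ⇒ id + R2 ⇒ id + id

Two distinct leftmost derivations for the same string.

Ambiguous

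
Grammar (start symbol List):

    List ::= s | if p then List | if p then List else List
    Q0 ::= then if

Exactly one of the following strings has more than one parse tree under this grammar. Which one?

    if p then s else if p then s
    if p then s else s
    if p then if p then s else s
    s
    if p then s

if p then s else if p then s: 1 tree
if p then s else s: 1 tree
if p then if p then s else s: 2 trees
s: 1 tree
if p then s: 1 tree

if p then if p then s else s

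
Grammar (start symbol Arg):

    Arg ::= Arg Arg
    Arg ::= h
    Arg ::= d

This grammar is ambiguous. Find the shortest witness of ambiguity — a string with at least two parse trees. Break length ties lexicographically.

length 1: no string has ≥2 trees
length 2: no string has ≥2 trees
length 3: d d d has 2 parse trees

Two derivations of d d d:
  Arg ⇒ Arg Arg ⇒ Arg Arg Arg ⇒ d Arg Arg ⇒ d d Arg ⇒ d d d
  Arg ⇒ Arg Arg ⇒ d Arg ⇒ d Arg Arg ⇒ d d Arg ⇒ d d d

d d d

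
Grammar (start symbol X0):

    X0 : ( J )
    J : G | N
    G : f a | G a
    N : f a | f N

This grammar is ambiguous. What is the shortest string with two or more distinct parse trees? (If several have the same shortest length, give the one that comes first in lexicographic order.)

length 4: ( f a ) has 2 parse trees

Two derivations of ( f a ):
  X0 ⇒ ( J ) ⇒ ( G ) ⇒ ( f a )
  X0 ⇒ ( J ) ⇒ ( N ) ⇒ ( f a )

( f a )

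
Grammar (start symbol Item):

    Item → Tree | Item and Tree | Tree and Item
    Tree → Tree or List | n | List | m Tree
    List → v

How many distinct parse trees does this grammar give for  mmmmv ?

1

Parse trees for mmmmv:
  [Item [Tree m [Tree m [Tree m [Tree m [Tree [List v]]]]]]]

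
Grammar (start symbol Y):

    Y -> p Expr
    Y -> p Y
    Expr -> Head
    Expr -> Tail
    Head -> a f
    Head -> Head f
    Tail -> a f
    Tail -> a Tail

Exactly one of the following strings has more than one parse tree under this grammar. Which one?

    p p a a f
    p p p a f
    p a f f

p p p a f

p p a a f: 1 tree
p p p a f: 2 trees
p a f f: 1 tree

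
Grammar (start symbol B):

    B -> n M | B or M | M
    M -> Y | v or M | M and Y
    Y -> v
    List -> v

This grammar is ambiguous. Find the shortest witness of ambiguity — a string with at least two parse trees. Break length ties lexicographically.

length 1: no string has ≥2 trees
length 2: no string has ≥2 trees
length 3: v or v has 2 parse trees

Two derivations of v or v:
  B ⇒ B or M ⇒ M or M ⇒ Y or M ⇒ v or M ⇒ v or Y ⇒ v or v
  B ⇒ M ⇒ v or M ⇒ v or Y ⇒ v or v

v or v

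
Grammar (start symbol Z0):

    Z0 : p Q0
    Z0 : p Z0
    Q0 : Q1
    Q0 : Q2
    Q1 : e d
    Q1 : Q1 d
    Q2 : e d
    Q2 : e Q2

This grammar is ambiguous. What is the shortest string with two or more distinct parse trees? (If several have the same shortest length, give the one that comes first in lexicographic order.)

length 3: p e d has 2 parse trees

Two derivations of p e d:
  Z0 ⇒ p Q0 ⇒ p Q1 ⇒ p e d
  Z0 ⇒ p Q0 ⇒ p Q2 ⇒ p e d

p e d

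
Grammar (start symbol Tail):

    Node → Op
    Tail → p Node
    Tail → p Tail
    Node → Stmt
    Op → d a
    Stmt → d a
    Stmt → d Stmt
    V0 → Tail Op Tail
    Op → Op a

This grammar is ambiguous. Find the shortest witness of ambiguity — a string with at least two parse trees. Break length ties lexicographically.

p d a

length 3: p d a has 2 parse trees

Two derivations of p d a:
  Tail ⇒ p Node ⇒ p Op ⇒ p d a
  Tail ⇒ p Node ⇒ p Stmt ⇒ p d a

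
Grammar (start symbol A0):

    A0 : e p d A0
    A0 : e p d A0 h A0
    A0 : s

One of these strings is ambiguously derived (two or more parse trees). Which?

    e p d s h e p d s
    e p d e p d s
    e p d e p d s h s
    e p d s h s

e p d e p d s h s

e p d s h e p d s: 1 tree
e p d e p d s: 1 tree
e p d e p d s h s: 2 trees
e p d s h s: 1 tree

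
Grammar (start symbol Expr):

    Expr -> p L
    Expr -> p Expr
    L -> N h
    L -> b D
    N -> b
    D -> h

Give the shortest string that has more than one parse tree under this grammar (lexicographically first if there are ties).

length 3: p b h has 2 parse trees

Two derivations of p b h:
  Expr ⇒ p L ⇒ p N h ⇒ p b h
  Expr ⇒ p L ⇒ p b D ⇒ p b h

p b h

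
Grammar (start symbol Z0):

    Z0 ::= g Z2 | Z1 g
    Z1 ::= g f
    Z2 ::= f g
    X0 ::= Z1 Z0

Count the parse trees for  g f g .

Parse trees for g f g:
  [Z0 g [Z2 f g]]
  [Z0 [Z1 g f] g]

2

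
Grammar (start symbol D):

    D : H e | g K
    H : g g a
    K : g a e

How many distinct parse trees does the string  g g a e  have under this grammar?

Parse trees for g g a e:
  [D [H g g a] e]
  [D g [K g a e]]

2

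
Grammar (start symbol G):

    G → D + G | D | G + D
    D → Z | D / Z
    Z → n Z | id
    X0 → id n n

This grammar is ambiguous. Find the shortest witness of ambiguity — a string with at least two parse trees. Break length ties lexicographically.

id + id

length 1: no string has ≥2 trees
length 2: no string has ≥2 trees
length 3: id + id has 2 parse trees

Two derivations of id + id:
  G ⇒ D + G ⇒ Z + G ⇒ id + G ⇒ id + D ⇒ id + Z ⇒ id + id
  G ⇒ G + D ⇒ D + D ⇒ Z + D ⇒ id + D ⇒ id + Z ⇒ id + id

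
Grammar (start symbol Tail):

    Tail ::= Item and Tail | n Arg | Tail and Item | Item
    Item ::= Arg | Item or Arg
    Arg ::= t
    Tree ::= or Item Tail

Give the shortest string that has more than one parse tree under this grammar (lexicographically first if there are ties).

t and t

length 1: no string has ≥2 trees
length 2: no string has ≥2 trees
length 3: t and t has 2 parse trees

Two derivations of t and t:
  Tail ⇒ Item and Tail ⇒ Arg and Tail ⇒ t and Tail ⇒ t and Item ⇒ t and Arg ⇒ t and t
  Tail ⇒ Tail and Item ⇒ Item and Item ⇒ Arg and Item ⇒ t and Item ⇒ t and Arg ⇒ t and t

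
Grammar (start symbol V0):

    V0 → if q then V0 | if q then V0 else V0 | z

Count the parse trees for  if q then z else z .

Parse trees for if q then z else z:
  [V0 if q then [V0 z] else [V0 z]]

1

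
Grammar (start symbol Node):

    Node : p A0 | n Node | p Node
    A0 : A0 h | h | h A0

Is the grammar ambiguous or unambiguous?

Ambiguous

Witness: p h h

Derivation 1: Node ⇒ p A0 ⇒ p A0 h ⇒ p h h
Derivation 2: Node ⇒ p A0 ⇒ p h A0 ⇒ p h h

Two distinct leftmost derivations for the same string.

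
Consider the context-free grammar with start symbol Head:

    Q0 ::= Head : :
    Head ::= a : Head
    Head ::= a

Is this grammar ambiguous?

Unambiguous

(Q0 is unreachable from Head, so its rules don't affect L(Head).) The reachable grammar is A → atom sep A | atom. Each atom is followed by either the separator (recurse) or end-of-string (stop) — no choice point.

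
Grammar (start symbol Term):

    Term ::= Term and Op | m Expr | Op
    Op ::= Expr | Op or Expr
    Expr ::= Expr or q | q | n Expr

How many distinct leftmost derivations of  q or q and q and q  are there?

2

Parse trees for q or q and q and q:
  [Term [Term [Term [Op [Expr [Expr q] or q]]] and [Op [Expr q]]] and [Op [Expr q]]]
  [Term [Term [Term [Op [Op [Expr q]] or [Expr q]]] and [Op [Expr q]]] and [Op [Expr q]]]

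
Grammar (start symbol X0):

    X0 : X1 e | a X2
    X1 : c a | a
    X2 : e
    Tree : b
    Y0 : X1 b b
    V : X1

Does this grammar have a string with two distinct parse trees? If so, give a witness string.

Ambiguous

Witness: a e

Derivation 1: X0 ⇒ X1 e ⇒ a e
Derivation 2: X0 ⇒ a X2 ⇒ a e

Two distinct leftmost derivations for the same string.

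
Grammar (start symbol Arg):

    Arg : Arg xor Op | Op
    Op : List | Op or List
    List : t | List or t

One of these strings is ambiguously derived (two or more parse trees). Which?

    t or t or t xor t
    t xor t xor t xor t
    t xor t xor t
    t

t or t or t xor t: 4 trees
t xor t xor t xor t: 1 tree
t xor t xor t: 1 tree
t: 1 tree

t or t or t xor t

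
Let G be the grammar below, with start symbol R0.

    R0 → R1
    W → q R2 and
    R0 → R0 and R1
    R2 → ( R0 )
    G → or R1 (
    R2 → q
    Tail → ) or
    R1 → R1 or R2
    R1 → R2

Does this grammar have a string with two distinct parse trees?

Unambiguous

Only R0, R1, R2 are reachable from R0; ignoring the rest: R0 → R0 and R1 | R1  ;  R1 → R1 or R2 | R2  — a left-associative chain with R2 at the bottom. Each string factors uniquely by precedence.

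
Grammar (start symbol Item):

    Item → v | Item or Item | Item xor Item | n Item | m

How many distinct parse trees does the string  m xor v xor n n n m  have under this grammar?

Parse trees for m xor v xor n n n m:
  [Item [Item m] xor [Item [Item v] xor [Item n [Item n [Item n [Item m]]]]]]
  [Item [Item [Item m] xor [Item v]] xor [Item n [Item n [Item n [Item m]]]]]

2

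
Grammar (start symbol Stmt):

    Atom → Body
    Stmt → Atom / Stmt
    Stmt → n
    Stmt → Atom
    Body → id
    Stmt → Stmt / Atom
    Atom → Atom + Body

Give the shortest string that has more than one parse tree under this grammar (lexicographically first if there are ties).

length 1: no string has ≥2 trees
length 3: id / id has 2 parse trees

Two derivations of id / id:
  Stmt ⇒ Atom / Stmt ⇒ Body / Stmt ⇒ id / Stmt ⇒ id / Atom ⇒ id / Body ⇒ id / id
  Stmt ⇒ Stmt / Atom ⇒ Atom / Atom ⇒ Body / Atom ⇒ id / Atom ⇒ id / Body ⇒ id / id

id / id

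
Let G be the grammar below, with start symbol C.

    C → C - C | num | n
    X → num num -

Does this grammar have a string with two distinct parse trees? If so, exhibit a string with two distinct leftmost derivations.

Ambiguous

Witness: n - n - n

Derivation 1: C ⇒ C - C ⇒ C - C - C ⇒ n - C - C ⇒ n - n - C ⇒ n - n - n
Derivation 2: C ⇒ C - C ⇒ n - C ⇒ n - C - C ⇒ n - n - C ⇒ n - n - n

Two distinct leftmost derivations for the same string.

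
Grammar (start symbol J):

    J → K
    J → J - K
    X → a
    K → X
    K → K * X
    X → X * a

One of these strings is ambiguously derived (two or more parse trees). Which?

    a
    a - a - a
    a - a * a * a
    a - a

a - a * a * a

a: 1 tree
a - a - a: 1 tree
a - a * a * a: 4 trees
a - a: 1 tree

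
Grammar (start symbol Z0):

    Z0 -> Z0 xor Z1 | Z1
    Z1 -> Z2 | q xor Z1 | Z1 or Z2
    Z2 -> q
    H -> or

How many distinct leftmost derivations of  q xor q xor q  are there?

4

Parse trees for q xor q xor q:
  [Z0 [Z0 [Z1 [Z2 q]]] xor [Z1 q xor [Z1 [Z2 q]]]]
  [Z0 [Z0 [Z0 [Z1 [Z2 q]]] xor [Z1 [Z2 q]]] xor [Z1 [Z2 q]]]
  [Z0 [Z0 [Z1 q xor [Z1 [Z2 q]]]] xor [Z1 [Z2 q]]]
  [Z0 [Z1 q xor [Z1 q xor [Z1 [Z2 q]]]]]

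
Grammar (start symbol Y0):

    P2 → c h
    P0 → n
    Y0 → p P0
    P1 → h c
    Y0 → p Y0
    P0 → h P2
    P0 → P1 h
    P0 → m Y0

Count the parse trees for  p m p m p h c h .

2

Parse trees for p m p m p h c h:
  [Y0 p [P0 m [Y0 p [P0 m [Y0 p [P0 h [P2 c h]]]]]]]
  [Y0 p [P0 m [Y0 p [P0 m [Y0 p [P0 [P1 h c] h]]]]]]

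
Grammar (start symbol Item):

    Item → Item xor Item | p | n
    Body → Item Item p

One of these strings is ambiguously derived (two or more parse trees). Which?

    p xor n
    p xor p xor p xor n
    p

p xor n: 1 tree
p xor p xor p xor n: 5 trees
p: 1 tree

p xor p xor p xor n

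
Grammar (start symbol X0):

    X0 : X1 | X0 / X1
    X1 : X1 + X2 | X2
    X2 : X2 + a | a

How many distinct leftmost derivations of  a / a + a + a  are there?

Parse trees for a / a + a + a:
  [X0 [X0 [X1 [X2 a]]] / [X1 [X1 [X2 a]] + [X2 [X2 a] + a]]]
  [X0 [X0 [X1 [X2 a]]] / [X1 [X1 [X1 [X2 a]] + [X2 a]] + [X2 a]]]
  [X0 [X0 [X1 [X2 a]]] / [X1 [X1 [X2 [X2 a] + a]] + [X2 a]]]
  [X0 [X0 [X1 [X2 a]]] / [X1 [X2 [X2 [X2 a] + a] + a]]]

4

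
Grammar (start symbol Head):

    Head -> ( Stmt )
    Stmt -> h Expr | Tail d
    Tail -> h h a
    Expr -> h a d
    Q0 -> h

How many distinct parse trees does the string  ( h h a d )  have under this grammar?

2

Parse trees for ( h h a d ):
  [Head ( [Stmt h [Expr h a d]] )]
  [Head ( [Stmt [Tail h h a] d] )]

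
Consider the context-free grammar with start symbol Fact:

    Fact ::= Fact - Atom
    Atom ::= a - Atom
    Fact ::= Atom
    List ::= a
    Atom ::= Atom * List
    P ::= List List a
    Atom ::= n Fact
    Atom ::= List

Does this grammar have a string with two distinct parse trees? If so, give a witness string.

Witness: a - a

Derivation 1: Fact ⇒ Fact - Atom ⇒ Atom - Atom ⇒ List - Atom ⇒ a - Atom ⇒ a - List ⇒ a - a
Derivation 2: Fact ⇒ Atom ⇒ a - Atom ⇒ a - List ⇒ a - a

Two distinct leftmost derivations for the same string.

Ambiguous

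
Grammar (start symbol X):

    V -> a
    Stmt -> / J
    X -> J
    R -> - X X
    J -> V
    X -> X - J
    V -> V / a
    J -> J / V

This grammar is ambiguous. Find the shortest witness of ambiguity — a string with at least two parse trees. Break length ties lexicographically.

length 1: no string has ≥2 trees
length 3: a / a has 2 parse trees

Two derivations of a / a:
  X ⇒ J ⇒ V ⇒ V / a ⇒ a / a
  X ⇒ J ⇒ J / V ⇒ V / V ⇒ a / V ⇒ a / a

a / a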